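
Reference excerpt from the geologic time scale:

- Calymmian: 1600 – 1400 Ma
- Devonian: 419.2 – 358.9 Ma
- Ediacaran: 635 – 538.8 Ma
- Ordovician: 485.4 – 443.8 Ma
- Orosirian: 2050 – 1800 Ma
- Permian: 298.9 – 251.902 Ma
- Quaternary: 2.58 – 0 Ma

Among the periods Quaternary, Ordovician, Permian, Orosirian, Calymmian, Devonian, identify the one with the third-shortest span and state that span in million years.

Permian, 46.998 million years

Durations: Quaternary 2.58; Ordovician 41.6; Permian 46.998; Orosirian 250; Calymmian 200; Devonian 60.3 Myr.
Sorted shortest-first: Quaternary (2.58), Ordovician (41.6), Permian (46.998), Devonian (60.3), Calymmian (200), Orosirian (250).
The third shortest is Permian at 46.998 Myr.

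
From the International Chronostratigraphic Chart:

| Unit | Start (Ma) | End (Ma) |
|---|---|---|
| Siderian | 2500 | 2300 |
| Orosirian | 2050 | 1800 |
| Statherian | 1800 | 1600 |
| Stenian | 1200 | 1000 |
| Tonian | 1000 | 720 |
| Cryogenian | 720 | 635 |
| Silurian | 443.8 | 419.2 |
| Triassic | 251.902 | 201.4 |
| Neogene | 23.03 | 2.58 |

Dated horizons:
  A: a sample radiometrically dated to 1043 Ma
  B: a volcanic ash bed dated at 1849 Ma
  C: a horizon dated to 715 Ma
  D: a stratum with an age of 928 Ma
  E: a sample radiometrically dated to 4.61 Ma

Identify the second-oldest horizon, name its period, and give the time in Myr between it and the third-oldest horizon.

A, in the Stenian; 115 million years to D

Larger Ma means older, so oldest first: B 1849 > A 1043 > D 928 > C 715 > E 4.61.
Counting 2 along gives A (1043 Ma); the excerpt puts that inside the Stenian, 1200–1000 Ma.
Next in line is D (928 Ma), and 1043 − 928 = 115 Myr.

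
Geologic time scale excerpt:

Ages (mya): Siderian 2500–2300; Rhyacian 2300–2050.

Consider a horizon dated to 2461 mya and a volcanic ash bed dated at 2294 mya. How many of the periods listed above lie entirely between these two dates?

0

Checking each listed span, none has both start < 2461 Ma and end > 2294 Ma — every period straddles one of the two dates or lies outside them — so the count is 0.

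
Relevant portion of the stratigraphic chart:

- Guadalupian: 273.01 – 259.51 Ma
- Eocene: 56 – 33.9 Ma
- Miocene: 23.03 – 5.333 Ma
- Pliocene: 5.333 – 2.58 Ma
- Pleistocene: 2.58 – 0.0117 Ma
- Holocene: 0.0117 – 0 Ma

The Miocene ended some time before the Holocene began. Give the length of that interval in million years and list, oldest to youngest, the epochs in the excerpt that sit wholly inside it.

The Miocene closes at 5.333 Ma and the Holocene opens at 0.0117 Ma, so the interval is 5.333 − 0.0117 = 5.3213 Myr.
An epoch fits inside if it starts at or after 5.333 Ma and ends at or before 0.0117 Ma; oldest first that gives Pliocene, Pleistocene.

5.3213 million years; Pliocene, Pleistocene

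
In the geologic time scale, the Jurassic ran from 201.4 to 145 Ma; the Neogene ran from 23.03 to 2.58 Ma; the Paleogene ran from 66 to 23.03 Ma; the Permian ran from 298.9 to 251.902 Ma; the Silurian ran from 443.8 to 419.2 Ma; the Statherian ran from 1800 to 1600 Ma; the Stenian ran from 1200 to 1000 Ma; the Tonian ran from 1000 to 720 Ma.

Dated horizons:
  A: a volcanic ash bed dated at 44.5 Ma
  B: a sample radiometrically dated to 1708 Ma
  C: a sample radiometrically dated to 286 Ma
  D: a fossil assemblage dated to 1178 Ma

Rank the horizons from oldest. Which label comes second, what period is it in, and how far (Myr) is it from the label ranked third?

D, in the Stenian; 892 million years to C

Sorted oldest-first by Ma: B (1708), D (1178), C (286), A (44.5).
The second oldest is D at 1178 Ma, which lies in 1200–1000 Ma: the Stenian.
The third oldest is C at 286 Ma; separation = |1178 − 286| = 892 Myr.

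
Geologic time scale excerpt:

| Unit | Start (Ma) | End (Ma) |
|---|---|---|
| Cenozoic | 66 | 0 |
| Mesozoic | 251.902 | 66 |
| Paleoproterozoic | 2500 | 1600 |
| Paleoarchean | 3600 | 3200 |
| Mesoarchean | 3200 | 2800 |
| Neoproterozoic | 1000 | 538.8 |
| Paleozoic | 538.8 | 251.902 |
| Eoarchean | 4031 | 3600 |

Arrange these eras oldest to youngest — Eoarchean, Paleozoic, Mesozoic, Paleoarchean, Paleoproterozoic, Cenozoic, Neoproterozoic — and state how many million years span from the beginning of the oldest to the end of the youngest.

From the excerpt: Eoarchean 4031–3600; Paleozoic 538.8–251.902; Mesozoic 251.902–66; Paleoarchean 3600–3200; Paleoproterozoic 2500–1600; Cenozoic 66–0; Neoproterozoic 1000–538.8 (Ma).
Larger Ma is earlier, so the oldest is Eoarchean and the youngest is Cenozoic; oldest to youngest: Eoarchean, Paleoarchean, Paleoproterozoic, Neoproterozoic, Paleozoic, Mesozoic, Cenozoic.
Oldest start 4031 minus youngest end 0 gives 4031 Myr overall.

Eoarchean → Paleoarchean → Paleoproterozoic → Neoproterozoic → Paleozoic → Mesozoic → Cenozoic; total span 4031 Myr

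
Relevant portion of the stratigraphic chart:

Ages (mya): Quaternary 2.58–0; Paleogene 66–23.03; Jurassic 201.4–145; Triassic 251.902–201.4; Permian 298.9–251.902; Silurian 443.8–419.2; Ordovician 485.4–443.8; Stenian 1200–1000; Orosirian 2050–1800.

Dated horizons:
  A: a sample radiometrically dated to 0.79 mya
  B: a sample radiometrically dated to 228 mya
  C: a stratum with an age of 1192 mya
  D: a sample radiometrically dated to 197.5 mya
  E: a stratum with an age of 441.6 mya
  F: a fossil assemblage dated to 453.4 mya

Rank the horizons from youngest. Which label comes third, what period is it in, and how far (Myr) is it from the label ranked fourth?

Smaller Ma means younger, so youngest first: A 0.79 < D 197.5 < B 228 < E 441.6 < F 453.4 < C 1192.
Counting 3 along gives B (228 Ma); the excerpt puts that inside the Triassic, 251.902–201.4 Ma.
Next in line is E (441.6 Ma), and 441.6 − 228 = 213.6 Myr.

B, in the Triassic; 213.6 million years to E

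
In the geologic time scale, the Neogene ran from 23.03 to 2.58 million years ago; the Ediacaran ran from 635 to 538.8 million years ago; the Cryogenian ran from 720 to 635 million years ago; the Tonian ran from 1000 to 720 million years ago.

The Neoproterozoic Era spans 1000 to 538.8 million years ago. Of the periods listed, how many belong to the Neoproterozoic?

Periods inside 1000–538.8 Ma: Tonian, Cryogenian, Ediacaran — 3 in total.

3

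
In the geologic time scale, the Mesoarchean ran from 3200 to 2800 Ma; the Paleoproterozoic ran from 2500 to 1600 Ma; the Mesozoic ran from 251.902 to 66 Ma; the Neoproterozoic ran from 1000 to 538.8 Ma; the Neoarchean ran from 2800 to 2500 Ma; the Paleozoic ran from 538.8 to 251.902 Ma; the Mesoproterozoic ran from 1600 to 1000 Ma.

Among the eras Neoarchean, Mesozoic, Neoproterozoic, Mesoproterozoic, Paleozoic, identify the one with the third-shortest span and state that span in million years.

Start − end for each: Neoarchean 2800 − 2500 = 300; Mesozoic 251.902 − 66 = 185.902; Neoproterozoic 1000 − 538.8 = 461.2; Mesoproterozoic 1600 − 1000 = 600; Paleozoic 538.8 − 251.902 = 286.898.
Ranking these from shortest: Mesozoic < Paleozoic < Neoarchean < Neoproterozoic < Mesoproterozoic.
Position 3 in that ranking is Neoarchean, which lasted 300 Myr.

Neoarchean, 300 million years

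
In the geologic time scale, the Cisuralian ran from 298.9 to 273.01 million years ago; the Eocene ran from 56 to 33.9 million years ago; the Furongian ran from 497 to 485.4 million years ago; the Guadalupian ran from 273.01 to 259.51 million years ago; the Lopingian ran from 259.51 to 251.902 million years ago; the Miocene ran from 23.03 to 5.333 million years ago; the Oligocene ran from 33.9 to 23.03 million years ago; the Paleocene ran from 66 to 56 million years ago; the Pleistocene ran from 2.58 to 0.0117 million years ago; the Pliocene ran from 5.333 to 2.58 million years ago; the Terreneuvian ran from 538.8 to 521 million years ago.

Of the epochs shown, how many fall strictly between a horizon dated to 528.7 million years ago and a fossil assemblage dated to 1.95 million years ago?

9

528.7 Ma sits inside the Terreneuvian (538.8–521) and 1.95 Ma inside the Pleistocene (2.58–0.0117); neither of those is wholly between the two dates.
The listed epochs lying completely between them are Furongian, Cisuralian, Guadalupian, Lopingian, Paleocene, Eocene, Oligocene, Miocene, Pliocene — 9 in all.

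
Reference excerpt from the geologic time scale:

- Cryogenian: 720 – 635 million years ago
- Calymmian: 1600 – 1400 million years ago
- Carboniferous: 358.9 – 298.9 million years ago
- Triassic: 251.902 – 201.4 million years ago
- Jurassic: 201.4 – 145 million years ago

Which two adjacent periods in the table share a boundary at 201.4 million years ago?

Triassic and Jurassic

The Triassic ends at 201.4 million years ago and the Jurassic begins at 201.4 million years ago, so they share that boundary.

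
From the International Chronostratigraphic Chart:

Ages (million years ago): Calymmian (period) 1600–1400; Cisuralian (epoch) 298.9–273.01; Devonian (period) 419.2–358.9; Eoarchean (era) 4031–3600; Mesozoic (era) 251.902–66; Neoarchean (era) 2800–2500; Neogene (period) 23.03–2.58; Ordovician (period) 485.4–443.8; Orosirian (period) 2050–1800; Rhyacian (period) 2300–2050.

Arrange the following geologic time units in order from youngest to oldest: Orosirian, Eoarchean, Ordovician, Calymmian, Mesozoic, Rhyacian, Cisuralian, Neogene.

Neogene → Mesozoic → Cisuralian → Ordovician → Calymmian → Orosirian → Rhyacian → Eoarchean

The oldest of these is Eoarchean (starts 4031 Ma) and the youngest is Neogene (ends 2.58 Ma).
In between, by decreasing start age: Rhyacian (2300), Orosirian (2050), Calymmian (1600), Ordovician (485.4), Cisuralian (298.9), Mesozoic (251.902).
Listing youngest first means reversing that sequence.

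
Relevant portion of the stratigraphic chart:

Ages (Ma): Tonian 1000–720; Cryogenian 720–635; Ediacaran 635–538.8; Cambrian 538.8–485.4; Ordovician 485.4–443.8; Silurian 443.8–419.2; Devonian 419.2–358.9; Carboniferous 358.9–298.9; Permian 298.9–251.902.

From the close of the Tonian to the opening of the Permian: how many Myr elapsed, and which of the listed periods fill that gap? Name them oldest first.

The Tonian closes at 720 Ma and the Permian opens at 298.9 Ma, so the interval is 720 − 298.9 = 421.1 Myr.
A period fits inside if it starts at or after 720 Ma and ends at or before 298.9 Ma; oldest first that gives Cryogenian, Ediacaran, Cambrian, Ordovician, Silurian, Devonian, Carboniferous.

421.1 million years; Cryogenian, Ediacaran, Cambrian, Ordovician, Silurian, Devonian, Carboniferous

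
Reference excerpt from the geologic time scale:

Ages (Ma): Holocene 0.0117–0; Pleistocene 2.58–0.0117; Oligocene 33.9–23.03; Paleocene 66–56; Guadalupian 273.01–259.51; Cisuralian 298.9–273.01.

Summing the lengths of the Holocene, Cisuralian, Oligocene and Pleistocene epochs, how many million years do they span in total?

39.34 million years

Each duration: Holocene = 0.0117; Cisuralian = 25.89; Oligocene = 10.87; Pleistocene = 2.5683.
Sum: 0.0117 + 25.89 + 10.87 + 2.5683 = 39.34 Myr.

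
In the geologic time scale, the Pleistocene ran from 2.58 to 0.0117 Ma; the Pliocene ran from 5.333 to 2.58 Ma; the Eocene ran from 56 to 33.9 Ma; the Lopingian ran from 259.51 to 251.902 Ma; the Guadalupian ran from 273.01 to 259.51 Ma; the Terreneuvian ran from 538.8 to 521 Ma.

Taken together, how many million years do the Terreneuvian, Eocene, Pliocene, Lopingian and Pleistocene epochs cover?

Each duration: Terreneuvian = 17.8; Eocene = 22.1; Pliocene = 2.753; Lopingian = 7.608; Pleistocene = 2.5683.
Sum: 17.8 + 22.1 + 2.753 + 7.608 + 2.5683 = 52.8293 Myr.

52.8293 million years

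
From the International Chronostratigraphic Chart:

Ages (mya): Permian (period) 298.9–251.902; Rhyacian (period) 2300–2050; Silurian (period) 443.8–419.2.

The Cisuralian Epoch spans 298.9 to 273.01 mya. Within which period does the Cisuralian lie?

The Cisuralian (298.9–273.01 Ma) lies entirely within 298.9–251.902 Ma, the Permian Period.

Permian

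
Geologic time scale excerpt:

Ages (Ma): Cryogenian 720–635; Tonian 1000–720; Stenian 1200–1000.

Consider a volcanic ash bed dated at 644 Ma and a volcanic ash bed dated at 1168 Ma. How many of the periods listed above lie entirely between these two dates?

The older date is 1168 Ma and the younger is 644 Ma.
Periods with start < 1168 and end > 644 Ma: Tonian (1000–720).
That is 1 complete period.

1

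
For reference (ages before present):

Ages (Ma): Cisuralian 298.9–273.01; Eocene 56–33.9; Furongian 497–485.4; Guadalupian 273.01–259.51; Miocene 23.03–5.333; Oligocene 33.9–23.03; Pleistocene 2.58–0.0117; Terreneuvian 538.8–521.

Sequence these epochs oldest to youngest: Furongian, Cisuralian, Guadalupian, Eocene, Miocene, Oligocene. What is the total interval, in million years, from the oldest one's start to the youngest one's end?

Start ages (Ma): Furongian 497, Cisuralian 298.9, Guadalupian 273.01, Eocene 56, Oligocene 33.9, Miocene 23.03.
Ordered oldest to youngest: Furongian, Cisuralian, Guadalupian, Eocene, Oligocene, Miocene.
Span = 497 − 5.333 = 491.667 Myr.

Furongian, Cisuralian, Guadalupian, Eocene, Oligocene, Miocene; total span 491.667 Myr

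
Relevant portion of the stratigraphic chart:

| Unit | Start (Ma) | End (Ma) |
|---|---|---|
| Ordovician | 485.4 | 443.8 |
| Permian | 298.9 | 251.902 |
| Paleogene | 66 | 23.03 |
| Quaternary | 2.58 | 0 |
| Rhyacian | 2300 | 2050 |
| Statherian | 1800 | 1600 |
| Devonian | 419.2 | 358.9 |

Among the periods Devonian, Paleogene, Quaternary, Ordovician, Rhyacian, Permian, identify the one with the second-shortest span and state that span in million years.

Ordovician, 41.6 million years

Start − end for each: Devonian 419.2 − 358.9 = 60.3; Paleogene 66 − 23.03 = 42.97; Quaternary 2.58 − 0 = 2.58; Ordovician 485.4 − 443.8 = 41.6; Rhyacian 2300 − 2050 = 250; Permian 298.9 − 251.902 = 46.998.
Ranking these from shortest: Quaternary < Ordovician < Paleogene < Permian < Devonian < Rhyacian.
Position 2 in that ranking is Ordovician, which lasted 41.6 Myr.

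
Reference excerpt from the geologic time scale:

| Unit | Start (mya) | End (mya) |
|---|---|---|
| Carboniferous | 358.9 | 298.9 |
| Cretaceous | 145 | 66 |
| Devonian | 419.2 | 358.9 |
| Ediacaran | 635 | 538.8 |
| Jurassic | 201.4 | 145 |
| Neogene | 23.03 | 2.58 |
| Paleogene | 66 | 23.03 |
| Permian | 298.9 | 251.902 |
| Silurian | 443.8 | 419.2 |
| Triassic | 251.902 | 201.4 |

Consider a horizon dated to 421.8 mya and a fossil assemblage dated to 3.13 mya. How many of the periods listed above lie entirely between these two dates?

7

421.8 Ma sits inside the Silurian (443.8–419.2) and 3.13 Ma inside the Neogene (23.03–2.58); neither of those is wholly between the two dates.
The listed periods lying completely between them are Devonian, Carboniferous, Permian, Triassic, Jurassic, Cretaceous, Paleogene — 7 in all.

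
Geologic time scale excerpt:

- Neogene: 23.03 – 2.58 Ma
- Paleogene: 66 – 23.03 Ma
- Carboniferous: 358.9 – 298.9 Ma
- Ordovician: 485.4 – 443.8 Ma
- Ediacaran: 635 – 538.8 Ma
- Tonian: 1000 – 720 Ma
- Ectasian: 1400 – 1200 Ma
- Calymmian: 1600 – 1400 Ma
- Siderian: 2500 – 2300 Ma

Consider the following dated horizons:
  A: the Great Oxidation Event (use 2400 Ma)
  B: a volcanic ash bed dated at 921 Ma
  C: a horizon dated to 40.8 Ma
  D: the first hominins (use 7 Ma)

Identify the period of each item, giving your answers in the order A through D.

Match each age against the start–end ranges in the excerpt: A = 2400 Ma → Siderian (2500–2300); B = 921 Ma → Tonian (1000–720); C = 40.8 Ma → Paleogene (66–23.03); D = 7 Ma → Neogene (23.03–2.58).

A — Siderian; B — Tonian; C — Paleogene; D — Neogene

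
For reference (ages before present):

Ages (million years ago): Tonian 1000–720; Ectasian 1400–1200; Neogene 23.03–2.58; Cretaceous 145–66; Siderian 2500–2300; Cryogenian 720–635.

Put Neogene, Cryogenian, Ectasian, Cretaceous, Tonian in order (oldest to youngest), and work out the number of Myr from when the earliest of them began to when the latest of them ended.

From the excerpt: Neogene 23.03–2.58; Cryogenian 720–635; Ectasian 1400–1200; Cretaceous 145–66; Tonian 1000–720 (Ma).
Larger Ma is earlier, so the oldest is Ectasian and the youngest is Neogene; oldest to youngest: Ectasian, Tonian, Cryogenian, Cretaceous, Neogene.
Oldest start 1400 minus youngest end 2.58 gives 1397.42 Myr overall.

Ectasian, Tonian, Cryogenian, Cretaceous, Neogene; total span 1397.42 Myr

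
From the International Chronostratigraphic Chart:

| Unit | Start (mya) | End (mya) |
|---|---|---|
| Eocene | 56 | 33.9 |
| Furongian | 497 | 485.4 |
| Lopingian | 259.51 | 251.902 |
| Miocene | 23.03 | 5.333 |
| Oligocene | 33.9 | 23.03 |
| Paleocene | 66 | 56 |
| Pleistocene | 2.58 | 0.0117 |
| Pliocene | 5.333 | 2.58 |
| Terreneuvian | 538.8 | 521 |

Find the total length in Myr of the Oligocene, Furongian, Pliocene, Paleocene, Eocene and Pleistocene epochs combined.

Each duration: Oligocene = 10.87; Furongian = 11.6; Pliocene = 2.753; Paleocene = 10; Eocene = 22.1; Pleistocene = 2.5683.
Sum: 10.87 + 11.6 + 2.753 + 10 + 22.1 + 2.5683 = 59.8913 Myr.

59.8913 million years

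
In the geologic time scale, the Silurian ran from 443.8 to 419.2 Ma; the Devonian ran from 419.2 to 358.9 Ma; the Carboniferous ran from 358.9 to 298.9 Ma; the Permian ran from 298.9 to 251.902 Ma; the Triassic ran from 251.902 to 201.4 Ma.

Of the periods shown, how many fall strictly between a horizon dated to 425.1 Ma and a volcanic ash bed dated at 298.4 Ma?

425.1 Ma sits inside the Silurian (443.8–419.2) and 298.4 Ma inside the Permian (298.9–251.902); neither of those is wholly between the two dates.
The listed periods lying completely between them are Devonian, Carboniferous — 2 in all.

2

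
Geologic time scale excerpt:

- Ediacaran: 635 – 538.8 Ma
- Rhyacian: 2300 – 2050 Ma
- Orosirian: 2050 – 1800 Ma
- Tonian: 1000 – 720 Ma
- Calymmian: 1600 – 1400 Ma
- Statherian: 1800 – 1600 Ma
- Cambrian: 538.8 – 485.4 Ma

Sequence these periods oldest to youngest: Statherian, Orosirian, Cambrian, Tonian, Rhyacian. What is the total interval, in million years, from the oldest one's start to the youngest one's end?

From the excerpt: Statherian 1800–1600; Orosirian 2050–1800; Cambrian 538.8–485.4; Tonian 1000–720; Rhyacian 2300–2050 (Ma).
Larger Ma is earlier, so the oldest is Rhyacian and the youngest is Cambrian; oldest to youngest: Rhyacian, Orosirian, Statherian, Tonian, Cambrian.
Oldest start 2300 minus youngest end 485.4 gives 1814.6 Myr overall.

Rhyacian → Orosirian → Statherian → Tonian → Cambrian; total span 1814.6 Myr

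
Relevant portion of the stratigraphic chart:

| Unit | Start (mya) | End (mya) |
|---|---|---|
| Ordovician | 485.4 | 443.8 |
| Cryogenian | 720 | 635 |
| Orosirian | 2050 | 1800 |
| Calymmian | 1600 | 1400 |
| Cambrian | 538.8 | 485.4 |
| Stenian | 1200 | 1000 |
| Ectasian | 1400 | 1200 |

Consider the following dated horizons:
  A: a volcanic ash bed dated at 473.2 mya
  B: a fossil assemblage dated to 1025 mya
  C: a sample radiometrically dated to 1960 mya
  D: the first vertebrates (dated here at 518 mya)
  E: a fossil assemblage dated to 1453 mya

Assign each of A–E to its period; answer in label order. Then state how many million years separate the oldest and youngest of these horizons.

A — Ordovician; B — Stenian; C — Orosirian; D — Cambrian; E — Calymmian; span 1486.8 million years

A: 473.2 Ma lies in 485.4–443.8 Ma, so Ordovician.
B: 1025 Ma lies in 1200–1000 Ma, so Stenian.
C: 1960 Ma lies in 2050–1800 Ma, so Orosirian.
D: 518 Ma lies in 538.8–485.4 Ma, so Cambrian.
E: 1453 Ma lies in 1600–1400 Ma, so Calymmian.
Oldest = 1960 Ma, youngest = 473.2 Ma → span 1486.8 Myr.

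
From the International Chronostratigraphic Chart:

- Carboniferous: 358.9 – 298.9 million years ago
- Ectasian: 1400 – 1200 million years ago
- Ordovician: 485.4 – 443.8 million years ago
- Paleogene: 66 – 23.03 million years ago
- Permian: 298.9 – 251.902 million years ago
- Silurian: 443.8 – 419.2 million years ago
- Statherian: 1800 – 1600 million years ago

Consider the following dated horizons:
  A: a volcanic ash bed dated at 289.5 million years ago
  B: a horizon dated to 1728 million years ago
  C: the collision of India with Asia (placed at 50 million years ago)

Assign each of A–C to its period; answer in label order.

A: 289.5 Ma lies in 298.9–251.902 Ma, so Permian.
B: 1728 Ma lies in 1800–1600 Ma, so Statherian.
C: 50 Ma lies in 66–23.03 Ma, so Paleogene.

A — Permian; B — Statherian; C — Paleogene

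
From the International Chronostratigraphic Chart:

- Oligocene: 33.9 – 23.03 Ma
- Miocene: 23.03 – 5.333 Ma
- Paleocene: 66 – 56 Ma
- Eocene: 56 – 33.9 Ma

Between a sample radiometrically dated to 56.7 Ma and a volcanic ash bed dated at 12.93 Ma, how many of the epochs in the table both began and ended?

2

The older date is 56.7 Ma and the younger is 12.93 Ma.
Epochs with start < 56.7 and end > 12.93 Ma: Eocene (56–33.9), Oligocene (33.9–23.03).
That is 2 complete epochs.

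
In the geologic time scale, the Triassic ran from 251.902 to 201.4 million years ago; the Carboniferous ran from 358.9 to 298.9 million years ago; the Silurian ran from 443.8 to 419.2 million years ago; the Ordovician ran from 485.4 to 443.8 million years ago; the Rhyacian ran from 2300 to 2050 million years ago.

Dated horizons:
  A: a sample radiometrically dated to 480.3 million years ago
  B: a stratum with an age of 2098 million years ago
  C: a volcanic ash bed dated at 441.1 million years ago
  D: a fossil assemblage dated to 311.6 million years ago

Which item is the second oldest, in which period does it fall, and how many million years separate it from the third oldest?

Larger Ma means older, so oldest first: B 2098 > A 480.3 > C 441.1 > D 311.6.
Counting 2 along gives A (480.3 Ma); the excerpt puts that inside the Ordovician, 485.4–443.8 Ma.
Next in line is C (441.1 Ma), and 480.3 − 441.1 = 39.2 Myr.

A, in the Ordovician; 39.2 million years to C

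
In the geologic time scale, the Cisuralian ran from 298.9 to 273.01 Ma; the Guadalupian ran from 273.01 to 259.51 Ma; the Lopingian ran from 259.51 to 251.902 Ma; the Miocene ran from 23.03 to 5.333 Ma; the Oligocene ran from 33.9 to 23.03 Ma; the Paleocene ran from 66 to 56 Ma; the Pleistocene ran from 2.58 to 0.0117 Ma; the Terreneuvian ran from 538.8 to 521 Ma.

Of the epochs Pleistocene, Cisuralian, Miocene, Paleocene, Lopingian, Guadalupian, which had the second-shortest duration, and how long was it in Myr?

Lopingian, 7.608 million years

Start − end for each: Pleistocene 2.58 − 0.0117 = 2.5683; Cisuralian 298.9 − 273.01 = 25.89; Miocene 23.03 − 5.333 = 17.697; Paleocene 66 − 56 = 10; Lopingian 259.51 − 251.902 = 7.608; Guadalupian 273.01 − 259.51 = 13.5.
Ranking these from shortest: Pleistocene < Lopingian < Paleocene < Guadalupian < Miocene < Cisuralian.
Position 2 in that ranking is Lopingian, which lasted 7.608 Myr.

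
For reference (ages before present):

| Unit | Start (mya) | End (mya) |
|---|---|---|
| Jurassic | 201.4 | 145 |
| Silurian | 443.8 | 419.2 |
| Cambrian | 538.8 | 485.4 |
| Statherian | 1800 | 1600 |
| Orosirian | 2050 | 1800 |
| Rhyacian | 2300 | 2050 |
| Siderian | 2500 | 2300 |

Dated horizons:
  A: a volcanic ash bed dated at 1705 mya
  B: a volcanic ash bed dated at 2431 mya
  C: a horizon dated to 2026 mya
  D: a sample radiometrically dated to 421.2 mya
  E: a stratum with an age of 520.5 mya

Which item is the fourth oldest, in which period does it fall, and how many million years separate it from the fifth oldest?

E, in the Cambrian; 99.3 million years to D

Sorted oldest-first by Ma: B (2431), C (2026), A (1705), E (520.5), D (421.2).
The fourth oldest is E at 520.5 Ma, which lies in 538.8–485.4 Ma: the Cambrian.
The fifth oldest is D at 421.2 Ma; separation = |520.5 − 421.2| = 99.3 Myr.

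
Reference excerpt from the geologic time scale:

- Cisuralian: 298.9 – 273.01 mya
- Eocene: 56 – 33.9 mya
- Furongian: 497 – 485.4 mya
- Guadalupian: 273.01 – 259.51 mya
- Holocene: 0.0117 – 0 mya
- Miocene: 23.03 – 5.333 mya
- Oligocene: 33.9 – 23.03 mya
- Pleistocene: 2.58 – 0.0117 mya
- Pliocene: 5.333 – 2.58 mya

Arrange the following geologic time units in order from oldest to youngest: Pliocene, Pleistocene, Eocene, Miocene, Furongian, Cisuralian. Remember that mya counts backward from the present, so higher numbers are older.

Sorting by start age (descending Ma, since larger Ma = older): Furongian start 497, Cisuralian start 298.9, Eocene start 56, Miocene start 23.03, Pliocene start 5.333, Pleistocene start 2.58.

Furongian → Cisuralian → Eocene → Miocene → Pliocene → Pleistocene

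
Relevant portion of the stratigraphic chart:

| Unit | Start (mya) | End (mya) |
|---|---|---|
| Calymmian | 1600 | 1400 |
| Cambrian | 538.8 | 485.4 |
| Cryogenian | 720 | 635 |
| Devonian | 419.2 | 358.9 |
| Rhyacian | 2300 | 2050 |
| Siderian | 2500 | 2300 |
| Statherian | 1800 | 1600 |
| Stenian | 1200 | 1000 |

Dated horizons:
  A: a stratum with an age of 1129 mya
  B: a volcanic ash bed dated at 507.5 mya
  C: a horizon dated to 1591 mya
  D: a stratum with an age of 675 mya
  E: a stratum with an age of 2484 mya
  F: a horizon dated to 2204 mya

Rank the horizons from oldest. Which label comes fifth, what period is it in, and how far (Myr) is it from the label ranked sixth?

D, in the Cryogenian; 167.5 million years to B

Larger Ma means older, so oldest first: E 2484 > F 2204 > C 1591 > A 1129 > D 675 > B 507.5.
Counting 5 along gives D (675 Ma); the excerpt puts that inside the Cryogenian, 720–635 Ma.
Next in line is B (507.5 Ma), and 675 − 507.5 = 167.5 Myr.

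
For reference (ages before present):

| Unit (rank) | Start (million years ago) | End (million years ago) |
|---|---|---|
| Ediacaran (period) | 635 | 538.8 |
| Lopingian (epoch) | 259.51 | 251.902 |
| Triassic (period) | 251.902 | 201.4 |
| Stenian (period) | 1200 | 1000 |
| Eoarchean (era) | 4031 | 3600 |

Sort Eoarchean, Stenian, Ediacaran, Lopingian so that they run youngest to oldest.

Read off each span (Ma): Eoarchean 4031–3600; Stenian 1200–1000; Ediacaran 635–538.8; Lopingian 259.51–251.902.
Larger Ma is older, so oldest→youngest is Eoarchean, Stenian, Ediacaran, Lopingian; reverse it for youngest→oldest.

Lopingian, Ediacaran, Stenian, Eoarchean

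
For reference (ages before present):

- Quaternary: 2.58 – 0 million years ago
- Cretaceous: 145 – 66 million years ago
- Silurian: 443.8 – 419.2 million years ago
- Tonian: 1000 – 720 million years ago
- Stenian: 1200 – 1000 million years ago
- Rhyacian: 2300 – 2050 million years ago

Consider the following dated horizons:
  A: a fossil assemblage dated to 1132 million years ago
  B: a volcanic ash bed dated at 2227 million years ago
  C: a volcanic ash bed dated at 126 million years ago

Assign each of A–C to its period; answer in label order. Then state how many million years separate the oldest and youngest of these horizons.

A — Stenian; B — Rhyacian; C — Cretaceous; span 2101 million years

A: 1132 Ma lies in 1200–1000 Ma, so Stenian.
B: 2227 Ma lies in 2300–2050 Ma, so Rhyacian.
C: 126 Ma lies in 145–66 Ma, so Cretaceous.
Oldest = 2227 Ma, youngest = 126 Ma → span 2101 Myr.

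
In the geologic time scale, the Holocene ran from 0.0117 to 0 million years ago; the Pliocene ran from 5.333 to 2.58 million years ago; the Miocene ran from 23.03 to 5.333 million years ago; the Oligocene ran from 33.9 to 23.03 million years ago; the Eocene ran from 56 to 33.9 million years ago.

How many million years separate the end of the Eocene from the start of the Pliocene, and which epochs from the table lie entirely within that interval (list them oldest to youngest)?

28.567 million years; Oligocene, Miocene

End of Eocene = 33.9 Ma; start of Pliocene = 5.333 Ma.
Gap = 33.9 − 5.333 = 28.567 Myr.
Epochs wholly inside 33.9–5.333 Ma: Oligocene (33.9–23.03), Miocene (23.03–5.333).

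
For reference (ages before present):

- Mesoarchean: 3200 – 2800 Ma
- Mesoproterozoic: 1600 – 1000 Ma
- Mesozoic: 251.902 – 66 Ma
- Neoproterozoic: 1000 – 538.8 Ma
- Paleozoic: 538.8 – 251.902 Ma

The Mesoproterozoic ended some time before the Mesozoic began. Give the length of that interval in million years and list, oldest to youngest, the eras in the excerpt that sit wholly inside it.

The Mesoproterozoic closes at 1000 Ma and the Mesozoic opens at 251.902 Ma, so the interval is 1000 − 251.902 = 748.098 Myr.
An era fits inside if it starts at or after 1000 Ma and ends at or before 251.902 Ma; oldest first that gives Neoproterozoic, Paleozoic.

748.098 million years; Neoproterozoic, Paleozoic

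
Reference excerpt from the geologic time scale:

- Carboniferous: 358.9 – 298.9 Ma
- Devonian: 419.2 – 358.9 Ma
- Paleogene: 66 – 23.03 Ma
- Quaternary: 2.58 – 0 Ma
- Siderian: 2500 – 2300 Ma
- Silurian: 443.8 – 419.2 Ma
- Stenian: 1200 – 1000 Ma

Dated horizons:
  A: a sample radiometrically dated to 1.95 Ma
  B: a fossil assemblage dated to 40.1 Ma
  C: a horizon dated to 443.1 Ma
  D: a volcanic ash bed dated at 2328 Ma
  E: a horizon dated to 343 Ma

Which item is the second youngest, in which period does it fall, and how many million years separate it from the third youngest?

Smaller Ma means younger, so youngest first: A 1.95 < B 40.1 < E 343 < C 443.1 < D 2328.
Counting 2 along gives B (40.1 Ma); the excerpt puts that inside the Paleogene, 66–23.03 Ma.
Next in line is E (343 Ma), and 343 − 40.1 = 302.9 Myr.

B, in the Paleogene; 302.9 million years to E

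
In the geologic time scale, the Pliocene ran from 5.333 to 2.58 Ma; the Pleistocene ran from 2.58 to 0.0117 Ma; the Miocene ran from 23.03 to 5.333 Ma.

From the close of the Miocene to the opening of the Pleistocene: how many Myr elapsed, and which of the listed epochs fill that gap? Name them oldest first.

The Miocene closes at 5.333 Ma and the Pleistocene opens at 2.58 Ma, so the interval is 5.333 − 2.58 = 2.753 Myr.
An epoch fits inside if it starts at or after 5.333 Ma and ends at or before 2.58 Ma; oldest first that gives Pliocene.

2.753 million years; Pliocene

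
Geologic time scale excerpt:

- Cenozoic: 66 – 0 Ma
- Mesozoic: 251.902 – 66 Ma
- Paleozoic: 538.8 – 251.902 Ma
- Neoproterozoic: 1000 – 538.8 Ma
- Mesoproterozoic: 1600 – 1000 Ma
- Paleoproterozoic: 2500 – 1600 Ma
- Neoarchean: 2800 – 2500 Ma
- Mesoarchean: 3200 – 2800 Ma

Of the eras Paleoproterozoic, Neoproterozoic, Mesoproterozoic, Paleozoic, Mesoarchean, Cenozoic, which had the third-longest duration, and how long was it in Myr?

Durations: Paleoproterozoic 900; Neoproterozoic 461.2; Mesoproterozoic 600; Paleozoic 286.898; Mesoarchean 400; Cenozoic 66 Myr.
Sorted longest-first: Paleoproterozoic (900), Mesoproterozoic (600), Neoproterozoic (461.2), Mesoarchean (400), Paleozoic (286.898), Cenozoic (66).
The third longest is Neoproterozoic at 461.2 Myr.

Neoproterozoic, 461.2 million years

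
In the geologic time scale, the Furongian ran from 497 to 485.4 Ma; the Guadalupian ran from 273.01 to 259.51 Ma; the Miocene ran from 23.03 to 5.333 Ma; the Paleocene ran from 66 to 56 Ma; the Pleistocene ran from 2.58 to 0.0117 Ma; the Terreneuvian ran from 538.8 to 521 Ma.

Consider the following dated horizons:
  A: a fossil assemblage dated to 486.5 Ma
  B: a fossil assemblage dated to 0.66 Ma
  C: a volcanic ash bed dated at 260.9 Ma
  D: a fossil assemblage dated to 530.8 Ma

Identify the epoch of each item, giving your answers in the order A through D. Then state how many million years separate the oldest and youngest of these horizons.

A — Furongian; B — Pleistocene; C — Guadalupian; D — Terreneuvian; span 530.14 million years

A: 486.5 Ma lies in 497–485.4 Ma, so Furongian.
B: 0.66 Ma lies in 2.58–0.0117 Ma, so Pleistocene.
C: 260.9 Ma lies in 273.01–259.51 Ma, so Guadalupian.
D: 530.8 Ma lies in 538.8–521 Ma, so Terreneuvian.
Oldest = 530.8 Ma, youngest = 0.66 Ma → span 530.14 Myr.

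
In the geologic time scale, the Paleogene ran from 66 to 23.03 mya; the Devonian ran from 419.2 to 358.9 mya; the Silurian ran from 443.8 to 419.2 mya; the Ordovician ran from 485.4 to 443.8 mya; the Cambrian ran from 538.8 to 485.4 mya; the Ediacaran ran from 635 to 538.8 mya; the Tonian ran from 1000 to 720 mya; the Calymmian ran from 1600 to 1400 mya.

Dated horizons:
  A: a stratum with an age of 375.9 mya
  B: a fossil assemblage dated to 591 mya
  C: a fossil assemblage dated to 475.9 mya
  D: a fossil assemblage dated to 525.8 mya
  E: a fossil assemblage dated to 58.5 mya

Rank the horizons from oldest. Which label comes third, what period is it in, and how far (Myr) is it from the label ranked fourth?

Sorted oldest-first by Ma: B (591), D (525.8), C (475.9), A (375.9), E (58.5).
The third oldest is C at 475.9 Ma, which lies in 485.4–443.8 Ma: the Ordovician.
The fourth oldest is A at 375.9 Ma; separation = |475.9 − 375.9| = 100 Myr.

C, in the Ordovician; 100 million years to A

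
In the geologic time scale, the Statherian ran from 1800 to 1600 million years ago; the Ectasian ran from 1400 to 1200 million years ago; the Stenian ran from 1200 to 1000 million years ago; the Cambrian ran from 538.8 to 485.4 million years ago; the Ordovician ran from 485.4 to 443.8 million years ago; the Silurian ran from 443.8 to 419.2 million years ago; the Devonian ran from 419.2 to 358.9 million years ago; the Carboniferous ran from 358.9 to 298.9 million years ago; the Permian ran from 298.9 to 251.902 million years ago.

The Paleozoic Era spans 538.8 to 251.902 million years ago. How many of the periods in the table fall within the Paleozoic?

6

Periods inside 538.8–251.902 Ma: Cambrian, Ordovician, Silurian, Devonian, Carboniferous, Permian — 6 in total.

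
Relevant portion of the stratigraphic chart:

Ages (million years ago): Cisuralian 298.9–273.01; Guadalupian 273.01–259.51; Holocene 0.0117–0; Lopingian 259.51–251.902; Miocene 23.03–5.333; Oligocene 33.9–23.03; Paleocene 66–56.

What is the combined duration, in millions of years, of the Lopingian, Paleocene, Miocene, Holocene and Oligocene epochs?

46.1867 million years

Duration is start − end for each: (259.51 − 251.902) + (66 − 56) + (23.03 − 5.333) + (0.0117 − 0) + (33.9 − 23.03).
That is 7.608 + 10 + 17.697 + 0.0117 + 10.87, which totals 46.1867 million years.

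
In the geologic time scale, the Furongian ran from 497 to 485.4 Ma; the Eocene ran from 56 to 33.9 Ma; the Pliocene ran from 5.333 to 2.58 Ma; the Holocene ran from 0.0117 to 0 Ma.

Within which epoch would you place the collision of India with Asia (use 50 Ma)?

50 Ma lies between 56 and 33.9 Ma, so it falls in the Eocene.

Eocene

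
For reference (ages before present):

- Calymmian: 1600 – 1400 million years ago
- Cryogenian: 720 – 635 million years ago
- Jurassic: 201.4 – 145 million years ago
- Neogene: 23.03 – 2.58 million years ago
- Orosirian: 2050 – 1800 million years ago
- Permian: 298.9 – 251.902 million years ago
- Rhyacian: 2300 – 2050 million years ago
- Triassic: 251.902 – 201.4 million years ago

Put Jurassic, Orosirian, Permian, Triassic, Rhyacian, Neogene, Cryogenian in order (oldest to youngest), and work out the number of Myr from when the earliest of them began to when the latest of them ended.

Rhyacian, Orosirian, Cryogenian, Permian, Triassic, Jurassic, Neogene; total span 2297.42 Myr

Start ages (Ma): Rhyacian 2300, Orosirian 2050, Cryogenian 720, Permian 298.9, Triassic 251.902, Jurassic 201.4, Neogene 23.03.
Ordered oldest to youngest: Rhyacian, Orosirian, Cryogenian, Permian, Triassic, Jurassic, Neogene.
Span = 2300 − 2.58 = 2297.42 Myr.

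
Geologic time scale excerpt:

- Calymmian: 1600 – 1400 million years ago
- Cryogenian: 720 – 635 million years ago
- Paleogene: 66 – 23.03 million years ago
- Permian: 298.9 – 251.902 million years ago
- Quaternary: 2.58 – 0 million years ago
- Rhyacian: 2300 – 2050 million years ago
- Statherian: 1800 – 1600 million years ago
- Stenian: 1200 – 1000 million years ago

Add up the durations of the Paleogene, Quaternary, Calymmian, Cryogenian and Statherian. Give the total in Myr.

Duration is start − end for each: (66 − 23.03) + (2.58 − 0) + (1600 − 1400) + (720 − 635) + (1800 − 1600).
That is 42.97 + 2.58 + 200 + 85 + 200, which totals 530.55 million years.

530.55 million years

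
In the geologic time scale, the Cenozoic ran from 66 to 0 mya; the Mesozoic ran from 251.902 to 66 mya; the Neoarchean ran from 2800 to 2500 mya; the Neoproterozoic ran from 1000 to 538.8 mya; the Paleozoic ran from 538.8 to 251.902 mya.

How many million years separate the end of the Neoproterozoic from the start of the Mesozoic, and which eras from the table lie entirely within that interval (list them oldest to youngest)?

286.898 million years; Paleozoic

The Neoproterozoic closes at 538.8 Ma and the Mesozoic opens at 251.902 Ma, so the interval is 538.8 − 251.902 = 286.898 Myr.
An era fits inside if it starts at or after 538.8 Ma and ends at or before 251.902 Ma; oldest first that gives Paleozoic.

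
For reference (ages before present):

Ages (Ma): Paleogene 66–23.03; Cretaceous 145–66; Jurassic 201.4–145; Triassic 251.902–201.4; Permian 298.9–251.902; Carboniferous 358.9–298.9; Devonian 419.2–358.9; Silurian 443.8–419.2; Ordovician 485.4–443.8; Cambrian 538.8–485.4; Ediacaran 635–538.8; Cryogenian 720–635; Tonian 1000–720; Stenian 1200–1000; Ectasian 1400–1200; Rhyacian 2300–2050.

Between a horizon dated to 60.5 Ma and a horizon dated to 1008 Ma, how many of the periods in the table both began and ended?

12

The older date is 1008 Ma and the younger is 60.5 Ma.
Periods with start < 1008 and end > 60.5 Ma: Tonian (1000–720), Cryogenian (720–635), Ediacaran (635–538.8), Cambrian (538.8–485.4), Ordovician (485.4–443.8), Silurian (443.8–419.2), Devonian (419.2–358.9), Carboniferous (358.9–298.9), Permian (298.9–251.902), Triassic (251.902–201.4), Jurassic (201.4–145), Cretaceous (145–66).
That is 12 complete periods.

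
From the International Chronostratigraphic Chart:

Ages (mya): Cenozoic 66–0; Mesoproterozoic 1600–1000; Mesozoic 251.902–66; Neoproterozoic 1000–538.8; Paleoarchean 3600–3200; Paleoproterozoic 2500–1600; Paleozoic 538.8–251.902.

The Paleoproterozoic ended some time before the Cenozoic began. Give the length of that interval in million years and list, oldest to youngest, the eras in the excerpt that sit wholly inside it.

1534 million years; Mesoproterozoic, Neoproterozoic, Paleozoic, Mesozoic

The Paleoproterozoic closes at 1600 Ma and the Cenozoic opens at 66 Ma, so the interval is 1600 − 66 = 1534 Myr.
An era fits inside if it starts at or after 1600 Ma and ends at or before 66 Ma; oldest first that gives Mesoproterozoic, Neoproterozoic, Paleozoic, Mesozoic.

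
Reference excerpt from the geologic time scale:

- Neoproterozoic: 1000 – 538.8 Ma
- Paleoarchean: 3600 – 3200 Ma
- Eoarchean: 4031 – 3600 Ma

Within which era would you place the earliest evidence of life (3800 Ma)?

Eoarchean

3800 Ma lies between 4031 and 3600 Ma, so it falls in the Eoarchean.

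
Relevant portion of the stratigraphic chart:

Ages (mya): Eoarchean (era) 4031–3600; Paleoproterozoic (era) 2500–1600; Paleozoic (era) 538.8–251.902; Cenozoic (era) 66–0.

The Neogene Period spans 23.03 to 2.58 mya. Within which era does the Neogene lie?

Cenozoic

The Neogene (23.03–2.58 Ma) lies entirely within 66–0 Ma, the Cenozoic Era.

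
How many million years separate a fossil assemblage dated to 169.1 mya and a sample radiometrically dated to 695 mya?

695 − 169.1 = 525.9 million years.

525.9 million years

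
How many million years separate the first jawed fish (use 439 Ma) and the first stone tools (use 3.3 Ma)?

439 − 3.3 = 435.7 million years.

435.7 million years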